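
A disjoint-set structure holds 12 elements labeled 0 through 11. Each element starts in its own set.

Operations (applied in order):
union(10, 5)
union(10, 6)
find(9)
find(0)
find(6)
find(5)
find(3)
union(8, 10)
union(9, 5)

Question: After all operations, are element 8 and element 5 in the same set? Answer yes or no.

Step 1: union(10, 5) -> merged; set of 10 now {5, 10}
Step 2: union(10, 6) -> merged; set of 10 now {5, 6, 10}
Step 3: find(9) -> no change; set of 9 is {9}
Step 4: find(0) -> no change; set of 0 is {0}
Step 5: find(6) -> no change; set of 6 is {5, 6, 10}
Step 6: find(5) -> no change; set of 5 is {5, 6, 10}
Step 7: find(3) -> no change; set of 3 is {3}
Step 8: union(8, 10) -> merged; set of 8 now {5, 6, 8, 10}
Step 9: union(9, 5) -> merged; set of 9 now {5, 6, 8, 9, 10}
Set of 8: {5, 6, 8, 9, 10}; 5 is a member.

Answer: yes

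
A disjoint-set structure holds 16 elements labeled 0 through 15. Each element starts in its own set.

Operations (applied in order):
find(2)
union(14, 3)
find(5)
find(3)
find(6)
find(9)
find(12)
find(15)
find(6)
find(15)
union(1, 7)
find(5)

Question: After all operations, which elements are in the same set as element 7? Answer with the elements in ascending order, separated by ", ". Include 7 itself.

Answer: 1, 7

Derivation:
Step 1: find(2) -> no change; set of 2 is {2}
Step 2: union(14, 3) -> merged; set of 14 now {3, 14}
Step 3: find(5) -> no change; set of 5 is {5}
Step 4: find(3) -> no change; set of 3 is {3, 14}
Step 5: find(6) -> no change; set of 6 is {6}
Step 6: find(9) -> no change; set of 9 is {9}
Step 7: find(12) -> no change; set of 12 is {12}
Step 8: find(15) -> no change; set of 15 is {15}
Step 9: find(6) -> no change; set of 6 is {6}
Step 10: find(15) -> no change; set of 15 is {15}
Step 11: union(1, 7) -> merged; set of 1 now {1, 7}
Step 12: find(5) -> no change; set of 5 is {5}
Component of 7: {1, 7}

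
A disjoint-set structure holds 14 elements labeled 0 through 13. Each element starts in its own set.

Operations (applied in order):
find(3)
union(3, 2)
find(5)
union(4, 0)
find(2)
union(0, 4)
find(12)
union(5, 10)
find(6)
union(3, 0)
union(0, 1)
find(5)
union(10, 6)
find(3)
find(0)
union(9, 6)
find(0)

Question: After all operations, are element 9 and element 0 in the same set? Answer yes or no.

Answer: no

Derivation:
Step 1: find(3) -> no change; set of 3 is {3}
Step 2: union(3, 2) -> merged; set of 3 now {2, 3}
Step 3: find(5) -> no change; set of 5 is {5}
Step 4: union(4, 0) -> merged; set of 4 now {0, 4}
Step 5: find(2) -> no change; set of 2 is {2, 3}
Step 6: union(0, 4) -> already same set; set of 0 now {0, 4}
Step 7: find(12) -> no change; set of 12 is {12}
Step 8: union(5, 10) -> merged; set of 5 now {5, 10}
Step 9: find(6) -> no change; set of 6 is {6}
Step 10: union(3, 0) -> merged; set of 3 now {0, 2, 3, 4}
Step 11: union(0, 1) -> merged; set of 0 now {0, 1, 2, 3, 4}
Step 12: find(5) -> no change; set of 5 is {5, 10}
Step 13: union(10, 6) -> merged; set of 10 now {5, 6, 10}
Step 14: find(3) -> no change; set of 3 is {0, 1, 2, 3, 4}
Step 15: find(0) -> no change; set of 0 is {0, 1, 2, 3, 4}
Step 16: union(9, 6) -> merged; set of 9 now {5, 6, 9, 10}
Step 17: find(0) -> no change; set of 0 is {0, 1, 2, 3, 4}
Set of 9: {5, 6, 9, 10}; 0 is not a member.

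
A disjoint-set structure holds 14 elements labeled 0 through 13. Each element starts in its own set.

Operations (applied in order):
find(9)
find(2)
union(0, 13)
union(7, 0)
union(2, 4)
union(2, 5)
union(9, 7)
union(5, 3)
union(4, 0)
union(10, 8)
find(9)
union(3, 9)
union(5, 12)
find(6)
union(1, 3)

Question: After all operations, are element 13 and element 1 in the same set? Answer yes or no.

Answer: yes

Derivation:
Step 1: find(9) -> no change; set of 9 is {9}
Step 2: find(2) -> no change; set of 2 is {2}
Step 3: union(0, 13) -> merged; set of 0 now {0, 13}
Step 4: union(7, 0) -> merged; set of 7 now {0, 7, 13}
Step 5: union(2, 4) -> merged; set of 2 now {2, 4}
Step 6: union(2, 5) -> merged; set of 2 now {2, 4, 5}
Step 7: union(9, 7) -> merged; set of 9 now {0, 7, 9, 13}
Step 8: union(5, 3) -> merged; set of 5 now {2, 3, 4, 5}
Step 9: union(4, 0) -> merged; set of 4 now {0, 2, 3, 4, 5, 7, 9, 13}
Step 10: union(10, 8) -> merged; set of 10 now {8, 10}
Step 11: find(9) -> no change; set of 9 is {0, 2, 3, 4, 5, 7, 9, 13}
Step 12: union(3, 9) -> already same set; set of 3 now {0, 2, 3, 4, 5, 7, 9, 13}
Step 13: union(5, 12) -> merged; set of 5 now {0, 2, 3, 4, 5, 7, 9, 12, 13}
Step 14: find(6) -> no change; set of 6 is {6}
Step 15: union(1, 3) -> merged; set of 1 now {0, 1, 2, 3, 4, 5, 7, 9, 12, 13}
Set of 13: {0, 1, 2, 3, 4, 5, 7, 9, 12, 13}; 1 is a member.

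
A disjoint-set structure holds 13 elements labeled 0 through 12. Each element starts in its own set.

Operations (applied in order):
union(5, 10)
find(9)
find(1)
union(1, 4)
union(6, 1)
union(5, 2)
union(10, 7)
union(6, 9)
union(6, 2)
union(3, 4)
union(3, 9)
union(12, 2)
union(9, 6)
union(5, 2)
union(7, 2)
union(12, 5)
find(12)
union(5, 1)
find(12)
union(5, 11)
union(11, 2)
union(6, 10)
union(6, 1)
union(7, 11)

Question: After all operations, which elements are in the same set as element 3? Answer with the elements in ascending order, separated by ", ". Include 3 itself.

Step 1: union(5, 10) -> merged; set of 5 now {5, 10}
Step 2: find(9) -> no change; set of 9 is {9}
Step 3: find(1) -> no change; set of 1 is {1}
Step 4: union(1, 4) -> merged; set of 1 now {1, 4}
Step 5: union(6, 1) -> merged; set of 6 now {1, 4, 6}
Step 6: union(5, 2) -> merged; set of 5 now {2, 5, 10}
Step 7: union(10, 7) -> merged; set of 10 now {2, 5, 7, 10}
Step 8: union(6, 9) -> merged; set of 6 now {1, 4, 6, 9}
Step 9: union(6, 2) -> merged; set of 6 now {1, 2, 4, 5, 6, 7, 9, 10}
Step 10: union(3, 4) -> merged; set of 3 now {1, 2, 3, 4, 5, 6, 7, 9, 10}
Step 11: union(3, 9) -> already same set; set of 3 now {1, 2, 3, 4, 5, 6, 7, 9, 10}
Step 12: union(12, 2) -> merged; set of 12 now {1, 2, 3, 4, 5, 6, 7, 9, 10, 12}
Step 13: union(9, 6) -> already same set; set of 9 now {1, 2, 3, 4, 5, 6, 7, 9, 10, 12}
Step 14: union(5, 2) -> already same set; set of 5 now {1, 2, 3, 4, 5, 6, 7, 9, 10, 12}
Step 15: union(7, 2) -> already same set; set of 7 now {1, 2, 3, 4, 5, 6, 7, 9, 10, 12}
Step 16: union(12, 5) -> already same set; set of 12 now {1, 2, 3, 4, 5, 6, 7, 9, 10, 12}
Step 17: find(12) -> no change; set of 12 is {1, 2, 3, 4, 5, 6, 7, 9, 10, 12}
Step 18: union(5, 1) -> already same set; set of 5 now {1, 2, 3, 4, 5, 6, 7, 9, 10, 12}
Step 19: find(12) -> no change; set of 12 is {1, 2, 3, 4, 5, 6, 7, 9, 10, 12}
Step 20: union(5, 11) -> merged; set of 5 now {1, 2, 3, 4, 5, 6, 7, 9, 10, 11, 12}
Step 21: union(11, 2) -> already same set; set of 11 now {1, 2, 3, 4, 5, 6, 7, 9, 10, 11, 12}
Step 22: union(6, 10) -> already same set; set of 6 now {1, 2, 3, 4, 5, 6, 7, 9, 10, 11, 12}
Step 23: union(6, 1) -> already same set; set of 6 now {1, 2, 3, 4, 5, 6, 7, 9, 10, 11, 12}
Step 24: union(7, 11) -> already same set; set of 7 now {1, 2, 3, 4, 5, 6, 7, 9, 10, 11, 12}
Component of 3: {1, 2, 3, 4, 5, 6, 7, 9, 10, 11, 12}

Answer: 1, 2, 3, 4, 5, 6, 7, 9, 10, 11, 12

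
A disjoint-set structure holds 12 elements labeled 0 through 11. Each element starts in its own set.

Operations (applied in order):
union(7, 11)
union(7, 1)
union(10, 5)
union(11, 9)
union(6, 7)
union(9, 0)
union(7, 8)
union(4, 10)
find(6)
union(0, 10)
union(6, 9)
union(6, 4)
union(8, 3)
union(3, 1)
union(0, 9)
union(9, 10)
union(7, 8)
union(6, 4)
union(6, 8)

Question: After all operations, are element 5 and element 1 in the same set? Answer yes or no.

Step 1: union(7, 11) -> merged; set of 7 now {7, 11}
Step 2: union(7, 1) -> merged; set of 7 now {1, 7, 11}
Step 3: union(10, 5) -> merged; set of 10 now {5, 10}
Step 4: union(11, 9) -> merged; set of 11 now {1, 7, 9, 11}
Step 5: union(6, 7) -> merged; set of 6 now {1, 6, 7, 9, 11}
Step 6: union(9, 0) -> merged; set of 9 now {0, 1, 6, 7, 9, 11}
Step 7: union(7, 8) -> merged; set of 7 now {0, 1, 6, 7, 8, 9, 11}
Step 8: union(4, 10) -> merged; set of 4 now {4, 5, 10}
Step 9: find(6) -> no change; set of 6 is {0, 1, 6, 7, 8, 9, 11}
Step 10: union(0, 10) -> merged; set of 0 now {0, 1, 4, 5, 6, 7, 8, 9, 10, 11}
Step 11: union(6, 9) -> already same set; set of 6 now {0, 1, 4, 5, 6, 7, 8, 9, 10, 11}
Step 12: union(6, 4) -> already same set; set of 6 now {0, 1, 4, 5, 6, 7, 8, 9, 10, 11}
Step 13: union(8, 3) -> merged; set of 8 now {0, 1, 3, 4, 5, 6, 7, 8, 9, 10, 11}
Step 14: union(3, 1) -> already same set; set of 3 now {0, 1, 3, 4, 5, 6, 7, 8, 9, 10, 11}
Step 15: union(0, 9) -> already same set; set of 0 now {0, 1, 3, 4, 5, 6, 7, 8, 9, 10, 11}
Step 16: union(9, 10) -> already same set; set of 9 now {0, 1, 3, 4, 5, 6, 7, 8, 9, 10, 11}
Step 17: union(7, 8) -> already same set; set of 7 now {0, 1, 3, 4, 5, 6, 7, 8, 9, 10, 11}
Step 18: union(6, 4) -> already same set; set of 6 now {0, 1, 3, 4, 5, 6, 7, 8, 9, 10, 11}
Step 19: union(6, 8) -> already same set; set of 6 now {0, 1, 3, 4, 5, 6, 7, 8, 9, 10, 11}
Set of 5: {0, 1, 3, 4, 5, 6, 7, 8, 9, 10, 11}; 1 is a member.

Answer: yes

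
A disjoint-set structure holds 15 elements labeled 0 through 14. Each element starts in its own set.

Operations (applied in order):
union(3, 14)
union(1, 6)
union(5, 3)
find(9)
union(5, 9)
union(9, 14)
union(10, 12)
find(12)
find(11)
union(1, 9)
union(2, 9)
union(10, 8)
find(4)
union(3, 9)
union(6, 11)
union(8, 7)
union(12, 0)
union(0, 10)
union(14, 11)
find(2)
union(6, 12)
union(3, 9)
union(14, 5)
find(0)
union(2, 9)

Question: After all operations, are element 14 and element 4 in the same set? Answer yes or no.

Answer: no

Derivation:
Step 1: union(3, 14) -> merged; set of 3 now {3, 14}
Step 2: union(1, 6) -> merged; set of 1 now {1, 6}
Step 3: union(5, 3) -> merged; set of 5 now {3, 5, 14}
Step 4: find(9) -> no change; set of 9 is {9}
Step 5: union(5, 9) -> merged; set of 5 now {3, 5, 9, 14}
Step 6: union(9, 14) -> already same set; set of 9 now {3, 5, 9, 14}
Step 7: union(10, 12) -> merged; set of 10 now {10, 12}
Step 8: find(12) -> no change; set of 12 is {10, 12}
Step 9: find(11) -> no change; set of 11 is {11}
Step 10: union(1, 9) -> merged; set of 1 now {1, 3, 5, 6, 9, 14}
Step 11: union(2, 9) -> merged; set of 2 now {1, 2, 3, 5, 6, 9, 14}
Step 12: union(10, 8) -> merged; set of 10 now {8, 10, 12}
Step 13: find(4) -> no change; set of 4 is {4}
Step 14: union(3, 9) -> already same set; set of 3 now {1, 2, 3, 5, 6, 9, 14}
Step 15: union(6, 11) -> merged; set of 6 now {1, 2, 3, 5, 6, 9, 11, 14}
Step 16: union(8, 7) -> merged; set of 8 now {7, 8, 10, 12}
Step 17: union(12, 0) -> merged; set of 12 now {0, 7, 8, 10, 12}
Step 18: union(0, 10) -> already same set; set of 0 now {0, 7, 8, 10, 12}
Step 19: union(14, 11) -> already same set; set of 14 now {1, 2, 3, 5, 6, 9, 11, 14}
Step 20: find(2) -> no change; set of 2 is {1, 2, 3, 5, 6, 9, 11, 14}
Step 21: union(6, 12) -> merged; set of 6 now {0, 1, 2, 3, 5, 6, 7, 8, 9, 10, 11, 12, 14}
Step 22: union(3, 9) -> already same set; set of 3 now {0, 1, 2, 3, 5, 6, 7, 8, 9, 10, 11, 12, 14}
Step 23: union(14, 5) -> already same set; set of 14 now {0, 1, 2, 3, 5, 6, 7, 8, 9, 10, 11, 12, 14}
Step 24: find(0) -> no change; set of 0 is {0, 1, 2, 3, 5, 6, 7, 8, 9, 10, 11, 12, 14}
Step 25: union(2, 9) -> already same set; set of 2 now {0, 1, 2, 3, 5, 6, 7, 8, 9, 10, 11, 12, 14}
Set of 14: {0, 1, 2, 3, 5, 6, 7, 8, 9, 10, 11, 12, 14}; 4 is not a member.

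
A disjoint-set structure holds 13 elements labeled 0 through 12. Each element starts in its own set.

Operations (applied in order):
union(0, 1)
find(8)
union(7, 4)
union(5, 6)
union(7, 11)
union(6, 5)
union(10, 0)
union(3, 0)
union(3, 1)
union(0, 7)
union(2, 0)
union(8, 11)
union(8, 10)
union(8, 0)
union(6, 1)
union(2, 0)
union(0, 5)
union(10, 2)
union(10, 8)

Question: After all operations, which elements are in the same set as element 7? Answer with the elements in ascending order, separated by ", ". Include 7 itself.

Step 1: union(0, 1) -> merged; set of 0 now {0, 1}
Step 2: find(8) -> no change; set of 8 is {8}
Step 3: union(7, 4) -> merged; set of 7 now {4, 7}
Step 4: union(5, 6) -> merged; set of 5 now {5, 6}
Step 5: union(7, 11) -> merged; set of 7 now {4, 7, 11}
Step 6: union(6, 5) -> already same set; set of 6 now {5, 6}
Step 7: union(10, 0) -> merged; set of 10 now {0, 1, 10}
Step 8: union(3, 0) -> merged; set of 3 now {0, 1, 3, 10}
Step 9: union(3, 1) -> already same set; set of 3 now {0, 1, 3, 10}
Step 10: union(0, 7) -> merged; set of 0 now {0, 1, 3, 4, 7, 10, 11}
Step 11: union(2, 0) -> merged; set of 2 now {0, 1, 2, 3, 4, 7, 10, 11}
Step 12: union(8, 11) -> merged; set of 8 now {0, 1, 2, 3, 4, 7, 8, 10, 11}
Step 13: union(8, 10) -> already same set; set of 8 now {0, 1, 2, 3, 4, 7, 8, 10, 11}
Step 14: union(8, 0) -> already same set; set of 8 now {0, 1, 2, 3, 4, 7, 8, 10, 11}
Step 15: union(6, 1) -> merged; set of 6 now {0, 1, 2, 3, 4, 5, 6, 7, 8, 10, 11}
Step 16: union(2, 0) -> already same set; set of 2 now {0, 1, 2, 3, 4, 5, 6, 7, 8, 10, 11}
Step 17: union(0, 5) -> already same set; set of 0 now {0, 1, 2, 3, 4, 5, 6, 7, 8, 10, 11}
Step 18: union(10, 2) -> already same set; set of 10 now {0, 1, 2, 3, 4, 5, 6, 7, 8, 10, 11}
Step 19: union(10, 8) -> already same set; set of 10 now {0, 1, 2, 3, 4, 5, 6, 7, 8, 10, 11}
Component of 7: {0, 1, 2, 3, 4, 5, 6, 7, 8, 10, 11}

Answer: 0, 1, 2, 3, 4, 5, 6, 7, 8, 10, 11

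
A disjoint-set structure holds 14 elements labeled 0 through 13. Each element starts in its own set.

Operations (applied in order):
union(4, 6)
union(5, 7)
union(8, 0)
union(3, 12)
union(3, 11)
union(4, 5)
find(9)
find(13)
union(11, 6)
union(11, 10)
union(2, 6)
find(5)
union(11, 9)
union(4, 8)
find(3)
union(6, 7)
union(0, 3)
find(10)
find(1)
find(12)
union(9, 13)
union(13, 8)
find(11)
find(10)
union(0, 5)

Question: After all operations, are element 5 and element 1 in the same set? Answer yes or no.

Step 1: union(4, 6) -> merged; set of 4 now {4, 6}
Step 2: union(5, 7) -> merged; set of 5 now {5, 7}
Step 3: union(8, 0) -> merged; set of 8 now {0, 8}
Step 4: union(3, 12) -> merged; set of 3 now {3, 12}
Step 5: union(3, 11) -> merged; set of 3 now {3, 11, 12}
Step 6: union(4, 5) -> merged; set of 4 now {4, 5, 6, 7}
Step 7: find(9) -> no change; set of 9 is {9}
Step 8: find(13) -> no change; set of 13 is {13}
Step 9: union(11, 6) -> merged; set of 11 now {3, 4, 5, 6, 7, 11, 12}
Step 10: union(11, 10) -> merged; set of 11 now {3, 4, 5, 6, 7, 10, 11, 12}
Step 11: union(2, 6) -> merged; set of 2 now {2, 3, 4, 5, 6, 7, 10, 11, 12}
Step 12: find(5) -> no change; set of 5 is {2, 3, 4, 5, 6, 7, 10, 11, 12}
Step 13: union(11, 9) -> merged; set of 11 now {2, 3, 4, 5, 6, 7, 9, 10, 11, 12}
Step 14: union(4, 8) -> merged; set of 4 now {0, 2, 3, 4, 5, 6, 7, 8, 9, 10, 11, 12}
Step 15: find(3) -> no change; set of 3 is {0, 2, 3, 4, 5, 6, 7, 8, 9, 10, 11, 12}
Step 16: union(6, 7) -> already same set; set of 6 now {0, 2, 3, 4, 5, 6, 7, 8, 9, 10, 11, 12}
Step 17: union(0, 3) -> already same set; set of 0 now {0, 2, 3, 4, 5, 6, 7, 8, 9, 10, 11, 12}
Step 18: find(10) -> no change; set of 10 is {0, 2, 3, 4, 5, 6, 7, 8, 9, 10, 11, 12}
Step 19: find(1) -> no change; set of 1 is {1}
Step 20: find(12) -> no change; set of 12 is {0, 2, 3, 4, 5, 6, 7, 8, 9, 10, 11, 12}
Step 21: union(9, 13) -> merged; set of 9 now {0, 2, 3, 4, 5, 6, 7, 8, 9, 10, 11, 12, 13}
Step 22: union(13, 8) -> already same set; set of 13 now {0, 2, 3, 4, 5, 6, 7, 8, 9, 10, 11, 12, 13}
Step 23: find(11) -> no change; set of 11 is {0, 2, 3, 4, 5, 6, 7, 8, 9, 10, 11, 12, 13}
Step 24: find(10) -> no change; set of 10 is {0, 2, 3, 4, 5, 6, 7, 8, 9, 10, 11, 12, 13}
Step 25: union(0, 5) -> already same set; set of 0 now {0, 2, 3, 4, 5, 6, 7, 8, 9, 10, 11, 12, 13}
Set of 5: {0, 2, 3, 4, 5, 6, 7, 8, 9, 10, 11, 12, 13}; 1 is not a member.

Answer: no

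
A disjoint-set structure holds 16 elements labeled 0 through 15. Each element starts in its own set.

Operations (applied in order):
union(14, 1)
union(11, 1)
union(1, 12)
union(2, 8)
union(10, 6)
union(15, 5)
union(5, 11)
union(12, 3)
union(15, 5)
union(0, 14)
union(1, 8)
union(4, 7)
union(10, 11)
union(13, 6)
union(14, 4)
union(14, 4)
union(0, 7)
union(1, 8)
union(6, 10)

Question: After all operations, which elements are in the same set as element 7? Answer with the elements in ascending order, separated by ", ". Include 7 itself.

Step 1: union(14, 1) -> merged; set of 14 now {1, 14}
Step 2: union(11, 1) -> merged; set of 11 now {1, 11, 14}
Step 3: union(1, 12) -> merged; set of 1 now {1, 11, 12, 14}
Step 4: union(2, 8) -> merged; set of 2 now {2, 8}
Step 5: union(10, 6) -> merged; set of 10 now {6, 10}
Step 6: union(15, 5) -> merged; set of 15 now {5, 15}
Step 7: union(5, 11) -> merged; set of 5 now {1, 5, 11, 12, 14, 15}
Step 8: union(12, 3) -> merged; set of 12 now {1, 3, 5, 11, 12, 14, 15}
Step 9: union(15, 5) -> already same set; set of 15 now {1, 3, 5, 11, 12, 14, 15}
Step 10: union(0, 14) -> merged; set of 0 now {0, 1, 3, 5, 11, 12, 14, 15}
Step 11: union(1, 8) -> merged; set of 1 now {0, 1, 2, 3, 5, 8, 11, 12, 14, 15}
Step 12: union(4, 7) -> merged; set of 4 now {4, 7}
Step 13: union(10, 11) -> merged; set of 10 now {0, 1, 2, 3, 5, 6, 8, 10, 11, 12, 14, 15}
Step 14: union(13, 6) -> merged; set of 13 now {0, 1, 2, 3, 5, 6, 8, 10, 11, 12, 13, 14, 15}
Step 15: union(14, 4) -> merged; set of 14 now {0, 1, 2, 3, 4, 5, 6, 7, 8, 10, 11, 12, 13, 14, 15}
Step 16: union(14, 4) -> already same set; set of 14 now {0, 1, 2, 3, 4, 5, 6, 7, 8, 10, 11, 12, 13, 14, 15}
Step 17: union(0, 7) -> already same set; set of 0 now {0, 1, 2, 3, 4, 5, 6, 7, 8, 10, 11, 12, 13, 14, 15}
Step 18: union(1, 8) -> already same set; set of 1 now {0, 1, 2, 3, 4, 5, 6, 7, 8, 10, 11, 12, 13, 14, 15}
Step 19: union(6, 10) -> already same set; set of 6 now {0, 1, 2, 3, 4, 5, 6, 7, 8, 10, 11, 12, 13, 14, 15}
Component of 7: {0, 1, 2, 3, 4, 5, 6, 7, 8, 10, 11, 12, 13, 14, 15}

Answer: 0, 1, 2, 3, 4, 5, 6, 7, 8, 10, 11, 12, 13, 14, 15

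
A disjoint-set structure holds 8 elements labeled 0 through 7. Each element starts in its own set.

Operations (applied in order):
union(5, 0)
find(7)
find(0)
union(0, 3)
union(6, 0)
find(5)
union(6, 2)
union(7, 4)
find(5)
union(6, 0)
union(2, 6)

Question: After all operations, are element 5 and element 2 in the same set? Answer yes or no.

Answer: yes

Derivation:
Step 1: union(5, 0) -> merged; set of 5 now {0, 5}
Step 2: find(7) -> no change; set of 7 is {7}
Step 3: find(0) -> no change; set of 0 is {0, 5}
Step 4: union(0, 3) -> merged; set of 0 now {0, 3, 5}
Step 5: union(6, 0) -> merged; set of 6 now {0, 3, 5, 6}
Step 6: find(5) -> no change; set of 5 is {0, 3, 5, 6}
Step 7: union(6, 2) -> merged; set of 6 now {0, 2, 3, 5, 6}
Step 8: union(7, 4) -> merged; set of 7 now {4, 7}
Step 9: find(5) -> no change; set of 5 is {0, 2, 3, 5, 6}
Step 10: union(6, 0) -> already same set; set of 6 now {0, 2, 3, 5, 6}
Step 11: union(2, 6) -> already same set; set of 2 now {0, 2, 3, 5, 6}
Set of 5: {0, 2, 3, 5, 6}; 2 is a member.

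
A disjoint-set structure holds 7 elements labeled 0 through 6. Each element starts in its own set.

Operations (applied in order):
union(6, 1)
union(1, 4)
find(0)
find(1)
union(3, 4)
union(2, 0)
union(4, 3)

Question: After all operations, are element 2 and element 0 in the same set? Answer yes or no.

Step 1: union(6, 1) -> merged; set of 6 now {1, 6}
Step 2: union(1, 4) -> merged; set of 1 now {1, 4, 6}
Step 3: find(0) -> no change; set of 0 is {0}
Step 4: find(1) -> no change; set of 1 is {1, 4, 6}
Step 5: union(3, 4) -> merged; set of 3 now {1, 3, 4, 6}
Step 6: union(2, 0) -> merged; set of 2 now {0, 2}
Step 7: union(4, 3) -> already same set; set of 4 now {1, 3, 4, 6}
Set of 2: {0, 2}; 0 is a member.

Answer: yes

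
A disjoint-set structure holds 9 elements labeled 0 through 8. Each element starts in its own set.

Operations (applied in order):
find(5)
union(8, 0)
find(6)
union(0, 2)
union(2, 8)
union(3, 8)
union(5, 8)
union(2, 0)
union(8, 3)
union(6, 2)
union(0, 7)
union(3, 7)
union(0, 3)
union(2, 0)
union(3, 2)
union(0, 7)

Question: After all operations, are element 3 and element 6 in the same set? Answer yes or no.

Answer: yes

Derivation:
Step 1: find(5) -> no change; set of 5 is {5}
Step 2: union(8, 0) -> merged; set of 8 now {0, 8}
Step 3: find(6) -> no change; set of 6 is {6}
Step 4: union(0, 2) -> merged; set of 0 now {0, 2, 8}
Step 5: union(2, 8) -> already same set; set of 2 now {0, 2, 8}
Step 6: union(3, 8) -> merged; set of 3 now {0, 2, 3, 8}
Step 7: union(5, 8) -> merged; set of 5 now {0, 2, 3, 5, 8}
Step 8: union(2, 0) -> already same set; set of 2 now {0, 2, 3, 5, 8}
Step 9: union(8, 3) -> already same set; set of 8 now {0, 2, 3, 5, 8}
Step 10: union(6, 2) -> merged; set of 6 now {0, 2, 3, 5, 6, 8}
Step 11: union(0, 7) -> merged; set of 0 now {0, 2, 3, 5, 6, 7, 8}
Step 12: union(3, 7) -> already same set; set of 3 now {0, 2, 3, 5, 6, 7, 8}
Step 13: union(0, 3) -> already same set; set of 0 now {0, 2, 3, 5, 6, 7, 8}
Step 14: union(2, 0) -> already same set; set of 2 now {0, 2, 3, 5, 6, 7, 8}
Step 15: union(3, 2) -> already same set; set of 3 now {0, 2, 3, 5, 6, 7, 8}
Step 16: union(0, 7) -> already same set; set of 0 now {0, 2, 3, 5, 6, 7, 8}
Set of 3: {0, 2, 3, 5, 6, 7, 8}; 6 is a member.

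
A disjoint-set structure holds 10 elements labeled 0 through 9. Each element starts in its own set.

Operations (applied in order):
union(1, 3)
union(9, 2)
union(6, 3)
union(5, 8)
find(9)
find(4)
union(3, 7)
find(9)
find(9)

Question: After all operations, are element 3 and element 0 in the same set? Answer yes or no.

Answer: no

Derivation:
Step 1: union(1, 3) -> merged; set of 1 now {1, 3}
Step 2: union(9, 2) -> merged; set of 9 now {2, 9}
Step 3: union(6, 3) -> merged; set of 6 now {1, 3, 6}
Step 4: union(5, 8) -> merged; set of 5 now {5, 8}
Step 5: find(9) -> no change; set of 9 is {2, 9}
Step 6: find(4) -> no change; set of 4 is {4}
Step 7: union(3, 7) -> merged; set of 3 now {1, 3, 6, 7}
Step 8: find(9) -> no change; set of 9 is {2, 9}
Step 9: find(9) -> no change; set of 9 is {2, 9}
Set of 3: {1, 3, 6, 7}; 0 is not a member.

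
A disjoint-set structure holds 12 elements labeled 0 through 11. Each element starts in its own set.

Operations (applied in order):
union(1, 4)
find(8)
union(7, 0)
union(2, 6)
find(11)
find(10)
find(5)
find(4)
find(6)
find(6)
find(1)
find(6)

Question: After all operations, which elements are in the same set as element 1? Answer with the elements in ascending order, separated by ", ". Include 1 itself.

Answer: 1, 4

Derivation:
Step 1: union(1, 4) -> merged; set of 1 now {1, 4}
Step 2: find(8) -> no change; set of 8 is {8}
Step 3: union(7, 0) -> merged; set of 7 now {0, 7}
Step 4: union(2, 6) -> merged; set of 2 now {2, 6}
Step 5: find(11) -> no change; set of 11 is {11}
Step 6: find(10) -> no change; set of 10 is {10}
Step 7: find(5) -> no change; set of 5 is {5}
Step 8: find(4) -> no change; set of 4 is {1, 4}
Step 9: find(6) -> no change; set of 6 is {2, 6}
Step 10: find(6) -> no change; set of 6 is {2, 6}
Step 11: find(1) -> no change; set of 1 is {1, 4}
Step 12: find(6) -> no change; set of 6 is {2, 6}
Component of 1: {1, 4}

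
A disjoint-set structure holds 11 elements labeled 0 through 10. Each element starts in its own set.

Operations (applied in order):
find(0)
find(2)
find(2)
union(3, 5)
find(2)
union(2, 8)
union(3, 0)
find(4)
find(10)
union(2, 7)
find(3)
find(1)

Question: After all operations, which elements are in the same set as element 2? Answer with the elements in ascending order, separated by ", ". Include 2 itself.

Answer: 2, 7, 8

Derivation:
Step 1: find(0) -> no change; set of 0 is {0}
Step 2: find(2) -> no change; set of 2 is {2}
Step 3: find(2) -> no change; set of 2 is {2}
Step 4: union(3, 5) -> merged; set of 3 now {3, 5}
Step 5: find(2) -> no change; set of 2 is {2}
Step 6: union(2, 8) -> merged; set of 2 now {2, 8}
Step 7: union(3, 0) -> merged; set of 3 now {0, 3, 5}
Step 8: find(4) -> no change; set of 4 is {4}
Step 9: find(10) -> no change; set of 10 is {10}
Step 10: union(2, 7) -> merged; set of 2 now {2, 7, 8}
Step 11: find(3) -> no change; set of 3 is {0, 3, 5}
Step 12: find(1) -> no change; set of 1 is {1}
Component of 2: {2, 7, 8}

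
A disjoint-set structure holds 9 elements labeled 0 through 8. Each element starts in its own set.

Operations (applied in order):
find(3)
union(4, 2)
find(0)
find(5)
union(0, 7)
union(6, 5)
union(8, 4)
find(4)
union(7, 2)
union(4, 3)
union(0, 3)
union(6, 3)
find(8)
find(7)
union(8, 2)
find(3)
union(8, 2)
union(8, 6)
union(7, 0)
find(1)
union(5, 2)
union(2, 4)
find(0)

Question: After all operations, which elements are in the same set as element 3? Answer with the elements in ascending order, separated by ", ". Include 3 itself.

Answer: 0, 2, 3, 4, 5, 6, 7, 8

Derivation:
Step 1: find(3) -> no change; set of 3 is {3}
Step 2: union(4, 2) -> merged; set of 4 now {2, 4}
Step 3: find(0) -> no change; set of 0 is {0}
Step 4: find(5) -> no change; set of 5 is {5}
Step 5: union(0, 7) -> merged; set of 0 now {0, 7}
Step 6: union(6, 5) -> merged; set of 6 now {5, 6}
Step 7: union(8, 4) -> merged; set of 8 now {2, 4, 8}
Step 8: find(4) -> no change; set of 4 is {2, 4, 8}
Step 9: union(7, 2) -> merged; set of 7 now {0, 2, 4, 7, 8}
Step 10: union(4, 3) -> merged; set of 4 now {0, 2, 3, 4, 7, 8}
Step 11: union(0, 3) -> already same set; set of 0 now {0, 2, 3, 4, 7, 8}
Step 12: union(6, 3) -> merged; set of 6 now {0, 2, 3, 4, 5, 6, 7, 8}
Step 13: find(8) -> no change; set of 8 is {0, 2, 3, 4, 5, 6, 7, 8}
Step 14: find(7) -> no change; set of 7 is {0, 2, 3, 4, 5, 6, 7, 8}
Step 15: union(8, 2) -> already same set; set of 8 now {0, 2, 3, 4, 5, 6, 7, 8}
Step 16: find(3) -> no change; set of 3 is {0, 2, 3, 4, 5, 6, 7, 8}
Step 17: union(8, 2) -> already same set; set of 8 now {0, 2, 3, 4, 5, 6, 7, 8}
Step 18: union(8, 6) -> already same set; set of 8 now {0, 2, 3, 4, 5, 6, 7, 8}
Step 19: union(7, 0) -> already same set; set of 7 now {0, 2, 3, 4, 5, 6, 7, 8}
Step 20: find(1) -> no change; set of 1 is {1}
Step 21: union(5, 2) -> already same set; set of 5 now {0, 2, 3, 4, 5, 6, 7, 8}
Step 22: union(2, 4) -> already same set; set of 2 now {0, 2, 3, 4, 5, 6, 7, 8}
Step 23: find(0) -> no change; set of 0 is {0, 2, 3, 4, 5, 6, 7, 8}
Component of 3: {0, 2, 3, 4, 5, 6, 7, 8}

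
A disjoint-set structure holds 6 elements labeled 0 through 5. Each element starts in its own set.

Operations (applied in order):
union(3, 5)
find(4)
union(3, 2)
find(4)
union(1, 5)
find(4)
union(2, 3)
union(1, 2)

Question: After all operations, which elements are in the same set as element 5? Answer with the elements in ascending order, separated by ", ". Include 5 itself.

Answer: 1, 2, 3, 5

Derivation:
Step 1: union(3, 5) -> merged; set of 3 now {3, 5}
Step 2: find(4) -> no change; set of 4 is {4}
Step 3: union(3, 2) -> merged; set of 3 now {2, 3, 5}
Step 4: find(4) -> no change; set of 4 is {4}
Step 5: union(1, 5) -> merged; set of 1 now {1, 2, 3, 5}
Step 6: find(4) -> no change; set of 4 is {4}
Step 7: union(2, 3) -> already same set; set of 2 now {1, 2, 3, 5}
Step 8: union(1, 2) -> already same set; set of 1 now {1, 2, 3, 5}
Component of 5: {1, 2, 3, 5}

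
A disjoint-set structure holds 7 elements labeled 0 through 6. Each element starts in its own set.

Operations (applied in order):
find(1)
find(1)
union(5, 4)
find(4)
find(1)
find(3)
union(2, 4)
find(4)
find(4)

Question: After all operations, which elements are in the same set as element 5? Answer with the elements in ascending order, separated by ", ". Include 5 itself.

Step 1: find(1) -> no change; set of 1 is {1}
Step 2: find(1) -> no change; set of 1 is {1}
Step 3: union(5, 4) -> merged; set of 5 now {4, 5}
Step 4: find(4) -> no change; set of 4 is {4, 5}
Step 5: find(1) -> no change; set of 1 is {1}
Step 6: find(3) -> no change; set of 3 is {3}
Step 7: union(2, 4) -> merged; set of 2 now {2, 4, 5}
Step 8: find(4) -> no change; set of 4 is {2, 4, 5}
Step 9: find(4) -> no change; set of 4 is {2, 4, 5}
Component of 5: {2, 4, 5}

Answer: 2, 4, 5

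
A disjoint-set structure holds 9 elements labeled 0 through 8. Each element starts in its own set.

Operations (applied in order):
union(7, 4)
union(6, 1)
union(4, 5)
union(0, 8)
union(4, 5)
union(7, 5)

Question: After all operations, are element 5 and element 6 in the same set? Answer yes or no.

Answer: no

Derivation:
Step 1: union(7, 4) -> merged; set of 7 now {4, 7}
Step 2: union(6, 1) -> merged; set of 6 now {1, 6}
Step 3: union(4, 5) -> merged; set of 4 now {4, 5, 7}
Step 4: union(0, 8) -> merged; set of 0 now {0, 8}
Step 5: union(4, 5) -> already same set; set of 4 now {4, 5, 7}
Step 6: union(7, 5) -> already same set; set of 7 now {4, 5, 7}
Set of 5: {4, 5, 7}; 6 is not a member.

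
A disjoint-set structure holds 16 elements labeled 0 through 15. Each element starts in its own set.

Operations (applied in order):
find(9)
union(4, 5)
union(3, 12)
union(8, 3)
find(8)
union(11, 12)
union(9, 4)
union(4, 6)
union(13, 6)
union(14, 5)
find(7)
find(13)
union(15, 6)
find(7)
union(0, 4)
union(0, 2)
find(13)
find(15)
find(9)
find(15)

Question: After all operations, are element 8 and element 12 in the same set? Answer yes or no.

Step 1: find(9) -> no change; set of 9 is {9}
Step 2: union(4, 5) -> merged; set of 4 now {4, 5}
Step 3: union(3, 12) -> merged; set of 3 now {3, 12}
Step 4: union(8, 3) -> merged; set of 8 now {3, 8, 12}
Step 5: find(8) -> no change; set of 8 is {3, 8, 12}
Step 6: union(11, 12) -> merged; set of 11 now {3, 8, 11, 12}
Step 7: union(9, 4) -> merged; set of 9 now {4, 5, 9}
Step 8: union(4, 6) -> merged; set of 4 now {4, 5, 6, 9}
Step 9: union(13, 6) -> merged; set of 13 now {4, 5, 6, 9, 13}
Step 10: union(14, 5) -> merged; set of 14 now {4, 5, 6, 9, 13, 14}
Step 11: find(7) -> no change; set of 7 is {7}
Step 12: find(13) -> no change; set of 13 is {4, 5, 6, 9, 13, 14}
Step 13: union(15, 6) -> merged; set of 15 now {4, 5, 6, 9, 13, 14, 15}
Step 14: find(7) -> no change; set of 7 is {7}
Step 15: union(0, 4) -> merged; set of 0 now {0, 4, 5, 6, 9, 13, 14, 15}
Step 16: union(0, 2) -> merged; set of 0 now {0, 2, 4, 5, 6, 9, 13, 14, 15}
Step 17: find(13) -> no change; set of 13 is {0, 2, 4, 5, 6, 9, 13, 14, 15}
Step 18: find(15) -> no change; set of 15 is {0, 2, 4, 5, 6, 9, 13, 14, 15}
Step 19: find(9) -> no change; set of 9 is {0, 2, 4, 5, 6, 9, 13, 14, 15}
Step 20: find(15) -> no change; set of 15 is {0, 2, 4, 5, 6, 9, 13, 14, 15}
Set of 8: {3, 8, 11, 12}; 12 is a member.

Answer: yes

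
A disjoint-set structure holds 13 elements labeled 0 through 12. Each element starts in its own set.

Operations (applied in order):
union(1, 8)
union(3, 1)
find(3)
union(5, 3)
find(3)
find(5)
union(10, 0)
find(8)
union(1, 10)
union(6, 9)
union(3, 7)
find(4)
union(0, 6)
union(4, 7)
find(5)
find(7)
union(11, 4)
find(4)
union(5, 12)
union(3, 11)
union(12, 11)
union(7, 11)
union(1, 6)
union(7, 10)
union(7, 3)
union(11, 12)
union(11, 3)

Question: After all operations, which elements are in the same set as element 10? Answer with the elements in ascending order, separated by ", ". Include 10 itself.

Answer: 0, 1, 3, 4, 5, 6, 7, 8, 9, 10, 11, 12

Derivation:
Step 1: union(1, 8) -> merged; set of 1 now {1, 8}
Step 2: union(3, 1) -> merged; set of 3 now {1, 3, 8}
Step 3: find(3) -> no change; set of 3 is {1, 3, 8}
Step 4: union(5, 3) -> merged; set of 5 now {1, 3, 5, 8}
Step 5: find(3) -> no change; set of 3 is {1, 3, 5, 8}
Step 6: find(5) -> no change; set of 5 is {1, 3, 5, 8}
Step 7: union(10, 0) -> merged; set of 10 now {0, 10}
Step 8: find(8) -> no change; set of 8 is {1, 3, 5, 8}
Step 9: union(1, 10) -> merged; set of 1 now {0, 1, 3, 5, 8, 10}
Step 10: union(6, 9) -> merged; set of 6 now {6, 9}
Step 11: union(3, 7) -> merged; set of 3 now {0, 1, 3, 5, 7, 8, 10}
Step 12: find(4) -> no change; set of 4 is {4}
Step 13: union(0, 6) -> merged; set of 0 now {0, 1, 3, 5, 6, 7, 8, 9, 10}
Step 14: union(4, 7) -> merged; set of 4 now {0, 1, 3, 4, 5, 6, 7, 8, 9, 10}
Step 15: find(5) -> no change; set of 5 is {0, 1, 3, 4, 5, 6, 7, 8, 9, 10}
Step 16: find(7) -> no change; set of 7 is {0, 1, 3, 4, 5, 6, 7, 8, 9, 10}
Step 17: union(11, 4) -> merged; set of 11 now {0, 1, 3, 4, 5, 6, 7, 8, 9, 10, 11}
Step 18: find(4) -> no change; set of 4 is {0, 1, 3, 4, 5, 6, 7, 8, 9, 10, 11}
Step 19: union(5, 12) -> merged; set of 5 now {0, 1, 3, 4, 5, 6, 7, 8, 9, 10, 11, 12}
Step 20: union(3, 11) -> already same set; set of 3 now {0, 1, 3, 4, 5, 6, 7, 8, 9, 10, 11, 12}
Step 21: union(12, 11) -> already same set; set of 12 now {0, 1, 3, 4, 5, 6, 7, 8, 9, 10, 11, 12}
Step 22: union(7, 11) -> already same set; set of 7 now {0, 1, 3, 4, 5, 6, 7, 8, 9, 10, 11, 12}
Step 23: union(1, 6) -> already same set; set of 1 now {0, 1, 3, 4, 5, 6, 7, 8, 9, 10, 11, 12}
Step 24: union(7, 10) -> already same set; set of 7 now {0, 1, 3, 4, 5, 6, 7, 8, 9, 10, 11, 12}
Step 25: union(7, 3) -> already same set; set of 7 now {0, 1, 3, 4, 5, 6, 7, 8, 9, 10, 11, 12}
Step 26: union(11, 12) -> already same set; set of 11 now {0, 1, 3, 4, 5, 6, 7, 8, 9, 10, 11, 12}
Step 27: union(11, 3) -> already same set; set of 11 now {0, 1, 3, 4, 5, 6, 7, 8, 9, 10, 11, 12}
Component of 10: {0, 1, 3, 4, 5, 6, 7, 8, 9, 10, 11, 12}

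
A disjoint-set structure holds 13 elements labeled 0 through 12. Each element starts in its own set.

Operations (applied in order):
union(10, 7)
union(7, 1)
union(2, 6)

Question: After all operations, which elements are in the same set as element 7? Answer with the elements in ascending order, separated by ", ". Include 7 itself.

Answer: 1, 7, 10

Derivation:
Step 1: union(10, 7) -> merged; set of 10 now {7, 10}
Step 2: union(7, 1) -> merged; set of 7 now {1, 7, 10}
Step 3: union(2, 6) -> merged; set of 2 now {2, 6}
Component of 7: {1, 7, 10}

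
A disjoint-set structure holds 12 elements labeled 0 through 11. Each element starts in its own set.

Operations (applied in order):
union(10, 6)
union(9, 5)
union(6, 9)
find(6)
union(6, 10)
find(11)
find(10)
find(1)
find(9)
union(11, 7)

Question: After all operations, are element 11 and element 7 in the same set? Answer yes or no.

Answer: yes

Derivation:
Step 1: union(10, 6) -> merged; set of 10 now {6, 10}
Step 2: union(9, 5) -> merged; set of 9 now {5, 9}
Step 3: union(6, 9) -> merged; set of 6 now {5, 6, 9, 10}
Step 4: find(6) -> no change; set of 6 is {5, 6, 9, 10}
Step 5: union(6, 10) -> already same set; set of 6 now {5, 6, 9, 10}
Step 6: find(11) -> no change; set of 11 is {11}
Step 7: find(10) -> no change; set of 10 is {5, 6, 9, 10}
Step 8: find(1) -> no change; set of 1 is {1}
Step 9: find(9) -> no change; set of 9 is {5, 6, 9, 10}
Step 10: union(11, 7) -> merged; set of 11 now {7, 11}
Set of 11: {7, 11}; 7 is a member.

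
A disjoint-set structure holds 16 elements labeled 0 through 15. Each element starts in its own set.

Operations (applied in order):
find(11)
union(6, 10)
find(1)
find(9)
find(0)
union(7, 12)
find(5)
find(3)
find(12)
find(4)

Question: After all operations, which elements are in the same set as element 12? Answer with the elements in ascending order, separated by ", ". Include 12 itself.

Step 1: find(11) -> no change; set of 11 is {11}
Step 2: union(6, 10) -> merged; set of 6 now {6, 10}
Step 3: find(1) -> no change; set of 1 is {1}
Step 4: find(9) -> no change; set of 9 is {9}
Step 5: find(0) -> no change; set of 0 is {0}
Step 6: union(7, 12) -> merged; set of 7 now {7, 12}
Step 7: find(5) -> no change; set of 5 is {5}
Step 8: find(3) -> no change; set of 3 is {3}
Step 9: find(12) -> no change; set of 12 is {7, 12}
Step 10: find(4) -> no change; set of 4 is {4}
Component of 12: {7, 12}

Answer: 7, 12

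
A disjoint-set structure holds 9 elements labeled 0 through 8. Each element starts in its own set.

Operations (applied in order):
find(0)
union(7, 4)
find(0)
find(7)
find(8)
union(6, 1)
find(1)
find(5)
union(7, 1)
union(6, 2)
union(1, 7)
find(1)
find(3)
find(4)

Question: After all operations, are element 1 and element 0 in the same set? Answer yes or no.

Step 1: find(0) -> no change; set of 0 is {0}
Step 2: union(7, 4) -> merged; set of 7 now {4, 7}
Step 3: find(0) -> no change; set of 0 is {0}
Step 4: find(7) -> no change; set of 7 is {4, 7}
Step 5: find(8) -> no change; set of 8 is {8}
Step 6: union(6, 1) -> merged; set of 6 now {1, 6}
Step 7: find(1) -> no change; set of 1 is {1, 6}
Step 8: find(5) -> no change; set of 5 is {5}
Step 9: union(7, 1) -> merged; set of 7 now {1, 4, 6, 7}
Step 10: union(6, 2) -> merged; set of 6 now {1, 2, 4, 6, 7}
Step 11: union(1, 7) -> already same set; set of 1 now {1, 2, 4, 6, 7}
Step 12: find(1) -> no change; set of 1 is {1, 2, 4, 6, 7}
Step 13: find(3) -> no change; set of 3 is {3}
Step 14: find(4) -> no change; set of 4 is {1, 2, 4, 6, 7}
Set of 1: {1, 2, 4, 6, 7}; 0 is not a member.

Answer: no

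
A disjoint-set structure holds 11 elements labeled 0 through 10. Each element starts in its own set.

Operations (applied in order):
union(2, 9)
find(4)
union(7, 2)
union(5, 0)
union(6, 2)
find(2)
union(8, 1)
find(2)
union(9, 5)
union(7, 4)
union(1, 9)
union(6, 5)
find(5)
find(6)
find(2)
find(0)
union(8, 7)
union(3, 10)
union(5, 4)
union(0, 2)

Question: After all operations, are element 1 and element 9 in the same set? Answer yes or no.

Step 1: union(2, 9) -> merged; set of 2 now {2, 9}
Step 2: find(4) -> no change; set of 4 is {4}
Step 3: union(7, 2) -> merged; set of 7 now {2, 7, 9}
Step 4: union(5, 0) -> merged; set of 5 now {0, 5}
Step 5: union(6, 2) -> merged; set of 6 now {2, 6, 7, 9}
Step 6: find(2) -> no change; set of 2 is {2, 6, 7, 9}
Step 7: union(8, 1) -> merged; set of 8 now {1, 8}
Step 8: find(2) -> no change; set of 2 is {2, 6, 7, 9}
Step 9: union(9, 5) -> merged; set of 9 now {0, 2, 5, 6, 7, 9}
Step 10: union(7, 4) -> merged; set of 7 now {0, 2, 4, 5, 6, 7, 9}
Step 11: union(1, 9) -> merged; set of 1 now {0, 1, 2, 4, 5, 6, 7, 8, 9}
Step 12: union(6, 5) -> already same set; set of 6 now {0, 1, 2, 4, 5, 6, 7, 8, 9}
Step 13: find(5) -> no change; set of 5 is {0, 1, 2, 4, 5, 6, 7, 8, 9}
Step 14: find(6) -> no change; set of 6 is {0, 1, 2, 4, 5, 6, 7, 8, 9}
Step 15: find(2) -> no change; set of 2 is {0, 1, 2, 4, 5, 6, 7, 8, 9}
Step 16: find(0) -> no change; set of 0 is {0, 1, 2, 4, 5, 6, 7, 8, 9}
Step 17: union(8, 7) -> already same set; set of 8 now {0, 1, 2, 4, 5, 6, 7, 8, 9}
Step 18: union(3, 10) -> merged; set of 3 now {3, 10}
Step 19: union(5, 4) -> already same set; set of 5 now {0, 1, 2, 4, 5, 6, 7, 8, 9}
Step 20: union(0, 2) -> already same set; set of 0 now {0, 1, 2, 4, 5, 6, 7, 8, 9}
Set of 1: {0, 1, 2, 4, 5, 6, 7, 8, 9}; 9 is a member.

Answer: yes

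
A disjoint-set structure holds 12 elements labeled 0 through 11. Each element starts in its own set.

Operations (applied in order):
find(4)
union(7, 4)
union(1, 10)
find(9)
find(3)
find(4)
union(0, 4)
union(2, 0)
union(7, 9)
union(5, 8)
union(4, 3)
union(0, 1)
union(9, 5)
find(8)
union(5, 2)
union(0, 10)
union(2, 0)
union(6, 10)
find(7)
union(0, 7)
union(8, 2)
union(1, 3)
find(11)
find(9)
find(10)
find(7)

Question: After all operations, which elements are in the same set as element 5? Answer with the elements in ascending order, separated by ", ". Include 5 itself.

Answer: 0, 1, 2, 3, 4, 5, 6, 7, 8, 9, 10

Derivation:
Step 1: find(4) -> no change; set of 4 is {4}
Step 2: union(7, 4) -> merged; set of 7 now {4, 7}
Step 3: union(1, 10) -> merged; set of 1 now {1, 10}
Step 4: find(9) -> no change; set of 9 is {9}
Step 5: find(3) -> no change; set of 3 is {3}
Step 6: find(4) -> no change; set of 4 is {4, 7}
Step 7: union(0, 4) -> merged; set of 0 now {0, 4, 7}
Step 8: union(2, 0) -> merged; set of 2 now {0, 2, 4, 7}
Step 9: union(7, 9) -> merged; set of 7 now {0, 2, 4, 7, 9}
Step 10: union(5, 8) -> merged; set of 5 now {5, 8}
Step 11: union(4, 3) -> merged; set of 4 now {0, 2, 3, 4, 7, 9}
Step 12: union(0, 1) -> merged; set of 0 now {0, 1, 2, 3, 4, 7, 9, 10}
Step 13: union(9, 5) -> merged; set of 9 now {0, 1, 2, 3, 4, 5, 7, 8, 9, 10}
Step 14: find(8) -> no change; set of 8 is {0, 1, 2, 3, 4, 5, 7, 8, 9, 10}
Step 15: union(5, 2) -> already same set; set of 5 now {0, 1, 2, 3, 4, 5, 7, 8, 9, 10}
Step 16: union(0, 10) -> already same set; set of 0 now {0, 1, 2, 3, 4, 5, 7, 8, 9, 10}
Step 17: union(2, 0) -> already same set; set of 2 now {0, 1, 2, 3, 4, 5, 7, 8, 9, 10}
Step 18: union(6, 10) -> merged; set of 6 now {0, 1, 2, 3, 4, 5, 6, 7, 8, 9, 10}
Step 19: find(7) -> no change; set of 7 is {0, 1, 2, 3, 4, 5, 6, 7, 8, 9, 10}
Step 20: union(0, 7) -> already same set; set of 0 now {0, 1, 2, 3, 4, 5, 6, 7, 8, 9, 10}
Step 21: union(8, 2) -> already same set; set of 8 now {0, 1, 2, 3, 4, 5, 6, 7, 8, 9, 10}
Step 22: union(1, 3) -> already same set; set of 1 now {0, 1, 2, 3, 4, 5, 6, 7, 8, 9, 10}
Step 23: find(11) -> no change; set of 11 is {11}
Step 24: find(9) -> no change; set of 9 is {0, 1, 2, 3, 4, 5, 6, 7, 8, 9, 10}
Step 25: find(10) -> no change; set of 10 is {0, 1, 2, 3, 4, 5, 6, 7, 8, 9, 10}
Step 26: find(7) -> no change; set of 7 is {0, 1, 2, 3, 4, 5, 6, 7, 8, 9, 10}
Component of 5: {0, 1, 2, 3, 4, 5, 6, 7, 8, 9, 10}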